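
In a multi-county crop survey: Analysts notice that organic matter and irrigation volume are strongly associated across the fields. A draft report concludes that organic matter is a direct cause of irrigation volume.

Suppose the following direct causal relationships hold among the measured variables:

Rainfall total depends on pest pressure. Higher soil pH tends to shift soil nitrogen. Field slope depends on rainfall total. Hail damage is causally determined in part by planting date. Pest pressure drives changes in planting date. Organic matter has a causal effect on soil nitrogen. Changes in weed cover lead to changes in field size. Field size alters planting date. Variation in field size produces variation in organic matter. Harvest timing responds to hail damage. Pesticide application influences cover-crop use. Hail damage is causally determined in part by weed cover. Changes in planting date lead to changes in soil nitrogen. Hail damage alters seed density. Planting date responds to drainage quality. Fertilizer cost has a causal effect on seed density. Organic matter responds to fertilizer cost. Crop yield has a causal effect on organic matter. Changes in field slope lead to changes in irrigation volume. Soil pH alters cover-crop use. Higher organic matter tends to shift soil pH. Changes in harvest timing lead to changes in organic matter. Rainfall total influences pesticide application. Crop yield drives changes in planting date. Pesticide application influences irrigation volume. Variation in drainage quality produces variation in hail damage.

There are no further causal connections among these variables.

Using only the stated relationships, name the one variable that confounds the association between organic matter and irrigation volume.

pest pressure

Pest pressure has a causal path to organic matter (pest pressure → planting date → hail damage → harvest timing → organic matter) and a separate causal path to irrigation volume (pest pressure → rainfall total → pesticide application → irrigation volume), so it is a common cause of both.
No stated relationship gives organic matter a causal route to irrigation volume, so the correlation is explained by the shared upstream cause rather than a direct effect.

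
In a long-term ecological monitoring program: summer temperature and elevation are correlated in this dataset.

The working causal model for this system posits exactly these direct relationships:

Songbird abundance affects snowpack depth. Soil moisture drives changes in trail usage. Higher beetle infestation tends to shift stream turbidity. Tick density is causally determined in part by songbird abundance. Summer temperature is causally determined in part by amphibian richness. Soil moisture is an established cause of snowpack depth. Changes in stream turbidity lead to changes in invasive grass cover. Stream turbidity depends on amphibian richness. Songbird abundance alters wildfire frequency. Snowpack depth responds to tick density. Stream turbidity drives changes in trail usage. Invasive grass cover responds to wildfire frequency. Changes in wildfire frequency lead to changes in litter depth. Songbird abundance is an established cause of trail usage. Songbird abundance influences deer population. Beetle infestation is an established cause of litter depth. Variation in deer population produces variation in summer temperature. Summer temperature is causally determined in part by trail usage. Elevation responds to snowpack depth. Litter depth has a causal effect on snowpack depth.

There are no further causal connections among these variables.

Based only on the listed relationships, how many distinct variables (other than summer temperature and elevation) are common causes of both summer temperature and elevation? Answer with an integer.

3

The common causes are: beetle infestation (to summer temperature via beetle infestation → stream turbidity → trail usage → summer temperature; to elevation via beetle infestation → litter depth → snowpack depth → elevation); soil moisture (to summer temperature via soil moisture → trail usage → summer temperature; to elevation via soil moisture → snowpack depth → elevation); songbird abundance (to summer temperature via songbird abundance → deer population → summer temperature; to elevation via songbird abundance → snowpack depth → elevation).
Every other variable lacks a causal path to at least one of summer temperature and elevation.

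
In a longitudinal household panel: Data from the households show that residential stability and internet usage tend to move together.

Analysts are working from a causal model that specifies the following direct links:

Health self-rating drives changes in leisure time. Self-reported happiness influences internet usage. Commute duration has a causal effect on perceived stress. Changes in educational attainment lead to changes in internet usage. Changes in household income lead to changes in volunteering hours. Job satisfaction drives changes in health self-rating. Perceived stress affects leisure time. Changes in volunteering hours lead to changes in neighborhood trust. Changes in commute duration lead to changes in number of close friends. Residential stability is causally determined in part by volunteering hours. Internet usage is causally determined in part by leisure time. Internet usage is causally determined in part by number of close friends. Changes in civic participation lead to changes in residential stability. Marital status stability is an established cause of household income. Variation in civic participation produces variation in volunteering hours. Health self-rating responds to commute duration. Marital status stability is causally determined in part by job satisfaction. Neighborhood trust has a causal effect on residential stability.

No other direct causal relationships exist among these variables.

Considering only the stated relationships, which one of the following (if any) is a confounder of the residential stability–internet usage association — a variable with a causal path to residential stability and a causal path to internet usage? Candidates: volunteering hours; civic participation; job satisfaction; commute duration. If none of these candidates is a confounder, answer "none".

Job satisfaction causes residential stability (job satisfaction → marital status stability → household income → volunteering hours → residential stability) and also causes internet usage (job satisfaction → health self-rating → leisure time → internet usage); it is a common cause of both.
Each of the other candidates lacks a causal path to at least one of residential stability and internet usage, so they do not confound the relationship.

job satisfaction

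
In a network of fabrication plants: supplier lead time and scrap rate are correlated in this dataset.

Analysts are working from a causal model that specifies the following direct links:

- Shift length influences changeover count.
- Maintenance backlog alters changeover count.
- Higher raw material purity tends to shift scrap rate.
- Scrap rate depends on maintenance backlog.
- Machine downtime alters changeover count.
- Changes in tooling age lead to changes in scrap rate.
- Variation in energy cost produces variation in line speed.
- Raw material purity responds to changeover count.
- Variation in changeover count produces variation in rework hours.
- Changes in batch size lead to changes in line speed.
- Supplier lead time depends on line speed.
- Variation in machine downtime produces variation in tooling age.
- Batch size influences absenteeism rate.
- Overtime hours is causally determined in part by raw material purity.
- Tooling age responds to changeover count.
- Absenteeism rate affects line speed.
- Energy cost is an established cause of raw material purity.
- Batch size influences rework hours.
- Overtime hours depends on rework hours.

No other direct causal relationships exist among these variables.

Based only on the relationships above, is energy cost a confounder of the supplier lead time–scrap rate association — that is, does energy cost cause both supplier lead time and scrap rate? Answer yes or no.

Energy cost has a causal path to supplier lead time (energy cost → line speed → supplier lead time) and to scrap rate (energy cost → raw material purity → scrap rate), so it is a common cause of both — a confounder.

yes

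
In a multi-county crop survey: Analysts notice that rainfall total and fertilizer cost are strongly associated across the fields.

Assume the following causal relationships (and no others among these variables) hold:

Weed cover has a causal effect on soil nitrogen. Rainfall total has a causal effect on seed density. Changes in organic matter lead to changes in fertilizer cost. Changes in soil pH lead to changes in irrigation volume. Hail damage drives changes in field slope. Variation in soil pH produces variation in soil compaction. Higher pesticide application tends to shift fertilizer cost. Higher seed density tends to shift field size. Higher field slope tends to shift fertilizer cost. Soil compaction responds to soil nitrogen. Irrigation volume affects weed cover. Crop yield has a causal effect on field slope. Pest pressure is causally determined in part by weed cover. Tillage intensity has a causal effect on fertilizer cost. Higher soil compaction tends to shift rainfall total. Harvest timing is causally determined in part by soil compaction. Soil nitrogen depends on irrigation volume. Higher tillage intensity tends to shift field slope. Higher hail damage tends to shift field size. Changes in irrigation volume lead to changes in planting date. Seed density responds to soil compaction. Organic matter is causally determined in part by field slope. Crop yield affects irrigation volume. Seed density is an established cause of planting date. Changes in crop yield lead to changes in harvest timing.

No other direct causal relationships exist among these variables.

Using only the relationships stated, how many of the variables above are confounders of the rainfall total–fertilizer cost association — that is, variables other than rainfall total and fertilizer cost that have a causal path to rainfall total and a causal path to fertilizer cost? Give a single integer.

1

The common causes are: crop yield (to rainfall total via crop yield → irrigation volume → soil nitrogen → soil compaction → rainfall total; to fertilizer cost via crop yield → field slope → fertilizer cost).
Every other variable lacks a causal path to at least one of rainfall total and fertilizer cost.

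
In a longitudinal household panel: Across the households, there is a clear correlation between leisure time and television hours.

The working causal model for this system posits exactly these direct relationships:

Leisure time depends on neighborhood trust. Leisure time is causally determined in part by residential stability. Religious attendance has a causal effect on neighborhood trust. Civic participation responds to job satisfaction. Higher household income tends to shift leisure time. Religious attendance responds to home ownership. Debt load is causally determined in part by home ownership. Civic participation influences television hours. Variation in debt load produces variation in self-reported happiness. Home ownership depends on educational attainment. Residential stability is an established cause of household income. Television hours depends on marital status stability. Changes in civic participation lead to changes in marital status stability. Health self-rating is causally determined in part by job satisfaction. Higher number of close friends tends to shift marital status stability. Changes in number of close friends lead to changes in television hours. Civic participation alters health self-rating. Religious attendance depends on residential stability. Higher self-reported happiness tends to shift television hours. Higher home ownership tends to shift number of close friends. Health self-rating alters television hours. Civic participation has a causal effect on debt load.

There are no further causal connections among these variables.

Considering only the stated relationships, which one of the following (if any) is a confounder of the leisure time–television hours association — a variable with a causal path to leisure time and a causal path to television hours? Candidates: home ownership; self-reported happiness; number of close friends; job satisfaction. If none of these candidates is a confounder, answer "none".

Home ownership causes leisure time (home ownership → religious attendance → neighborhood trust → leisure time) and also causes television hours (home ownership → number of close friends → television hours); it is a common cause of both.
Each of the other candidates lacks a causal path to at least one of leisure time and television hours, so they do not confound the relationship.

home ownership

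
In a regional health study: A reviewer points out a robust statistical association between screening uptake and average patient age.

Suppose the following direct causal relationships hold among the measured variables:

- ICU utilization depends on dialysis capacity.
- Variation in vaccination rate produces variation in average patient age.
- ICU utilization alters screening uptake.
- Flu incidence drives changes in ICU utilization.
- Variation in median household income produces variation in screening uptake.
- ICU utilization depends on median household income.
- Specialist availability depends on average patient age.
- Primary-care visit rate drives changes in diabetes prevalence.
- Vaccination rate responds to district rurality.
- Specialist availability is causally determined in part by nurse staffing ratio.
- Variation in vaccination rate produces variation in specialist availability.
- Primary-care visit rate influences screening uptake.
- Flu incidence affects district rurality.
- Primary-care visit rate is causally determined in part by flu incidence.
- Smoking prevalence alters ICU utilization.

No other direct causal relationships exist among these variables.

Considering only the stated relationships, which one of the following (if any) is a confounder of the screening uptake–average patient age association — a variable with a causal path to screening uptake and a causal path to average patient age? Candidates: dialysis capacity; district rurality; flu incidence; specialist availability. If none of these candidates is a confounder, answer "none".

flu incidence

Flu incidence causes screening uptake (flu incidence → primary-care visit rate → screening uptake) and also causes average patient age (flu incidence → district rurality → vaccination rate → average patient age); it is a common cause of both.
Each of the other candidates lacks a causal path to at least one of screening uptake and average patient age, so they do not confound the relationship.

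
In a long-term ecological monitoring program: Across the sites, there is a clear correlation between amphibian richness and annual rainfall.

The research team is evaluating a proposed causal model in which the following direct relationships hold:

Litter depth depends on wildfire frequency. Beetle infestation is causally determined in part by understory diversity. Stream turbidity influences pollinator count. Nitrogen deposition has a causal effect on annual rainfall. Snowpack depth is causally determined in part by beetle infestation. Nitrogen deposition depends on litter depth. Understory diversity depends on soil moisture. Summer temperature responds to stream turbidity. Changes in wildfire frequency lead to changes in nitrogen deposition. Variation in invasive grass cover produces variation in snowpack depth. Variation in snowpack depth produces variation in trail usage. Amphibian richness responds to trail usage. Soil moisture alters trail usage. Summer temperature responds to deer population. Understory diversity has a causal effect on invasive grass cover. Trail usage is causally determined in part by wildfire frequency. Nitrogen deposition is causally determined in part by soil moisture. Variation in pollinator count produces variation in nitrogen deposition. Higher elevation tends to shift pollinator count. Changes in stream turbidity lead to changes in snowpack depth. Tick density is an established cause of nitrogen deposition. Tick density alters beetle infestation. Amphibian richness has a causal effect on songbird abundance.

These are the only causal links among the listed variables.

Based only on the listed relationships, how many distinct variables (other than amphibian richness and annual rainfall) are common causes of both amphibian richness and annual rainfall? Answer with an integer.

The common causes are: soil moisture (to amphibian richness via soil moisture → trail usage → amphibian richness; to annual rainfall via soil moisture → nitrogen deposition → annual rainfall); stream turbidity (to amphibian richness via stream turbidity → snowpack depth → trail usage → amphibian richness; to annual rainfall via stream turbidity → pollinator count → nitrogen deposition → annual rainfall); tick density (to amphibian richness via tick density → beetle infestation → snowpack depth → trail usage → amphibian richness; to annual rainfall via tick density → nitrogen deposition → annual rainfall); wildfire frequency (to amphibian richness via wildfire frequency → trail usage → amphibian richness; to annual rainfall via wildfire frequency → nitrogen deposition → annual rainfall).
Every other variable lacks a causal path to at least one of amphibian richness and annual rainfall.

4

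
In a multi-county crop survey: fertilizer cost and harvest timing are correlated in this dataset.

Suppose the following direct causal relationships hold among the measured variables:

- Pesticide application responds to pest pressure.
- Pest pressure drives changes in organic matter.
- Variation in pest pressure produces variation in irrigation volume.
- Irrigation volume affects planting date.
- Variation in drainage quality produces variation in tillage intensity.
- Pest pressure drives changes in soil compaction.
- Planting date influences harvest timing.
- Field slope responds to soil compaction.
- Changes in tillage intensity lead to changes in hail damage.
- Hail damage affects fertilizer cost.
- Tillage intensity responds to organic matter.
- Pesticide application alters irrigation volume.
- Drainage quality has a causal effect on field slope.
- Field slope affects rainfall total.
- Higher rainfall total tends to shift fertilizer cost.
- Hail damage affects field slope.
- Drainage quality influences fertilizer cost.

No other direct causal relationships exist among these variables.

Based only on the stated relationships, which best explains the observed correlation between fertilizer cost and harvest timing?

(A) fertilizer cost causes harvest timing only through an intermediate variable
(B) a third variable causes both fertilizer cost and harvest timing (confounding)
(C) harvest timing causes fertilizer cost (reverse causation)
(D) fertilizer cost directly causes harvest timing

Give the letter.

Pest pressure causes fertilizer cost (pest pressure → soil compaction → field slope → rainfall total → fertilizer cost) and harvest timing (pest pressure → irrigation volume → planting date → harvest timing) — a common cause creating the correlation.
There is no stated path from fertilizer cost to harvest timing or from harvest timing to fertilizer cost, so neither direct nor reverse causation applies.

B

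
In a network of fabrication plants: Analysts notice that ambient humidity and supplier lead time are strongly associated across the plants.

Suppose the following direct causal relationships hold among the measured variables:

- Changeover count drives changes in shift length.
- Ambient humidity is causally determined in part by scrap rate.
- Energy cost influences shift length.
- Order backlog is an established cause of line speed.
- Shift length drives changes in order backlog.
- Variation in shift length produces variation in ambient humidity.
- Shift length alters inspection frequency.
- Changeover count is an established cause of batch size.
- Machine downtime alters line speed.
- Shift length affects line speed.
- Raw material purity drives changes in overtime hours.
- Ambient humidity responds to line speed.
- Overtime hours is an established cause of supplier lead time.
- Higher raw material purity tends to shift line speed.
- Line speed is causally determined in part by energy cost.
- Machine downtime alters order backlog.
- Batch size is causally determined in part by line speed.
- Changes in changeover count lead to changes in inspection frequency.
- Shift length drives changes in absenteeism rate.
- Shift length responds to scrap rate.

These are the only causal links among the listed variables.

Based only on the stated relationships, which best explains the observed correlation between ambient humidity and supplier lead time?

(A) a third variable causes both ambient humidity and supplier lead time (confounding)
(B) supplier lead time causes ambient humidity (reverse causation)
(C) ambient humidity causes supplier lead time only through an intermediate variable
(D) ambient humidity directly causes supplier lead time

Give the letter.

A

Raw material purity causes ambient humidity (raw material purity → line speed → ambient humidity) and supplier lead time (raw material purity → overtime hours → supplier lead time) — a common cause creating the correlation.
There is no stated path from ambient humidity to supplier lead time or from supplier lead time to ambient humidity, so neither direct nor reverse causation applies.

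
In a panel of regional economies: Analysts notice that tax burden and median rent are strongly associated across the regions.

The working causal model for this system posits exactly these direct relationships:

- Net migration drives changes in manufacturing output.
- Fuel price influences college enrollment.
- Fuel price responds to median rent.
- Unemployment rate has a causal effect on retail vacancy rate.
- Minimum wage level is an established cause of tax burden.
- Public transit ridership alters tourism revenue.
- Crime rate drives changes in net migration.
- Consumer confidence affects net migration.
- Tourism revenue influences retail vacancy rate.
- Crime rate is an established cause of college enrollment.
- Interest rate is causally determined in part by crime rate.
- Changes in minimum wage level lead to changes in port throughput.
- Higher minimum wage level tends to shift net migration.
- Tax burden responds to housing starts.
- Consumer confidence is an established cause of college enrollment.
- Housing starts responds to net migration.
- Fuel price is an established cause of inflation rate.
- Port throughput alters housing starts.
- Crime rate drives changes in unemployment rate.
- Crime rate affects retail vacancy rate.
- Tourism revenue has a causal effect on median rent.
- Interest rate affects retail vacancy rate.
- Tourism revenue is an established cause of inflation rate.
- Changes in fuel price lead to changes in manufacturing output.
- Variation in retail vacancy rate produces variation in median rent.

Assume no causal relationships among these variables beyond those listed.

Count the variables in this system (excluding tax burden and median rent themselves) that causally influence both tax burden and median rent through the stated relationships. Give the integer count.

1

The common causes are: crime rate (to tax burden via crime rate → net migration → housing starts → tax burden; to median rent via crime rate → retail vacancy rate → median rent).
Every other variable lacks a causal path to at least one of tax burden and median rent.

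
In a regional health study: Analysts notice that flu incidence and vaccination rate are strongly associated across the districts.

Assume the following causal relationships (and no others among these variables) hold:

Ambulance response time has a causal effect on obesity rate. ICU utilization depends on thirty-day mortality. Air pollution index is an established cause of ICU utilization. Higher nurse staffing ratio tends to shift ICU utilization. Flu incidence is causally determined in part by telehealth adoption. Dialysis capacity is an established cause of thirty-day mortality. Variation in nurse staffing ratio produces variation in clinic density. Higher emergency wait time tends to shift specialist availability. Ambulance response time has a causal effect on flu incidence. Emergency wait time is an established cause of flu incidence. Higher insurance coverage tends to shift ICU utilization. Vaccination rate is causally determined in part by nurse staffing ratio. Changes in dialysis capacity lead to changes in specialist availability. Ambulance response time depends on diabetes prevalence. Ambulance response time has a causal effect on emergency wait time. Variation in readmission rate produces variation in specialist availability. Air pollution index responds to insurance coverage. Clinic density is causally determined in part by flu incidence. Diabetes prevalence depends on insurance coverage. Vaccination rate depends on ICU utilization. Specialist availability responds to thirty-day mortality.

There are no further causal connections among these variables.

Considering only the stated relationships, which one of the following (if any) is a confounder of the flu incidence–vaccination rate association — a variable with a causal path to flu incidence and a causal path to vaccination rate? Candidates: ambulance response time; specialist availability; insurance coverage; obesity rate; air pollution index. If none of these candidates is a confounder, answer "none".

Insurance coverage causes flu incidence (insurance coverage → diabetes prevalence → ambulance response time → flu incidence) and also causes vaccination rate (insurance coverage → ICU utilization → vaccination rate); it is a common cause of both.
Each of the other candidates lacks a causal path to at least one of flu incidence and vaccination rate, so they do not confound the relationship.

insurance coverage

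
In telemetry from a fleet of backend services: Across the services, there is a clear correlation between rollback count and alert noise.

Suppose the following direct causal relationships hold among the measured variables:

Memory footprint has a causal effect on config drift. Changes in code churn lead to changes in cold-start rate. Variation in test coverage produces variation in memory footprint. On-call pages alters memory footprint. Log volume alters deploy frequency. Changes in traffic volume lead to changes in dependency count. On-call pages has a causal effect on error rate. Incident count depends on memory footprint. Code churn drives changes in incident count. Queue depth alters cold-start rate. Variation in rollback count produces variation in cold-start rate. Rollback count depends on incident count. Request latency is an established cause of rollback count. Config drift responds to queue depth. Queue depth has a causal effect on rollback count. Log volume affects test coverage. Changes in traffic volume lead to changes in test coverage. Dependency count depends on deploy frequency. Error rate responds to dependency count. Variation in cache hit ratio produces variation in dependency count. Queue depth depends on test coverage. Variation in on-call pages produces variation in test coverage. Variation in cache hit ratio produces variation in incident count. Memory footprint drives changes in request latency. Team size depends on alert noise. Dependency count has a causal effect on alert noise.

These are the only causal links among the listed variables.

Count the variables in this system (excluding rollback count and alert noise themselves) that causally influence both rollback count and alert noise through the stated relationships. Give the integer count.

3

The common causes are: cache hit ratio (to rollback count via cache hit ratio → incident count → rollback count; to alert noise via cache hit ratio → dependency count → alert noise); log volume (to rollback count via log volume → test coverage → queue depth → rollback count; to alert noise via log volume → deploy frequency → dependency count → alert noise); traffic volume (to rollback count via traffic volume → test coverage → queue depth → rollback count; to alert noise via traffic volume → dependency count → alert noise).
Every other variable lacks a causal path to at least one of rollback count and alert noise.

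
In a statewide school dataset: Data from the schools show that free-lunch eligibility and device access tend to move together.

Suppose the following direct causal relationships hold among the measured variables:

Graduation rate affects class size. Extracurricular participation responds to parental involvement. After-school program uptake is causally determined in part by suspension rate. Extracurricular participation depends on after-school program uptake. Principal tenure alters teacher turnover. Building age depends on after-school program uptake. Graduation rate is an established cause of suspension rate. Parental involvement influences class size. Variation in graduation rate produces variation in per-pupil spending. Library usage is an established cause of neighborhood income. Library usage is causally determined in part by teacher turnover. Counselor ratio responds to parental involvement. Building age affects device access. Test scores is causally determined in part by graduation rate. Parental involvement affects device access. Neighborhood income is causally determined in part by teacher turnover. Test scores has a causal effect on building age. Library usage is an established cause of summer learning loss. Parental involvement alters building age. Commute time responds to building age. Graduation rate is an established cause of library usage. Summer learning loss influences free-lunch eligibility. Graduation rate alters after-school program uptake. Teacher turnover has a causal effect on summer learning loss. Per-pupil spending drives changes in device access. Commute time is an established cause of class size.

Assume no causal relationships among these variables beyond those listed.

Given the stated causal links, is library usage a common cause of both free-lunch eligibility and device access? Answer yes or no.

Library usage has no stated causal path to device access. A confounder must cause both variables, so library usage does not qualify.

no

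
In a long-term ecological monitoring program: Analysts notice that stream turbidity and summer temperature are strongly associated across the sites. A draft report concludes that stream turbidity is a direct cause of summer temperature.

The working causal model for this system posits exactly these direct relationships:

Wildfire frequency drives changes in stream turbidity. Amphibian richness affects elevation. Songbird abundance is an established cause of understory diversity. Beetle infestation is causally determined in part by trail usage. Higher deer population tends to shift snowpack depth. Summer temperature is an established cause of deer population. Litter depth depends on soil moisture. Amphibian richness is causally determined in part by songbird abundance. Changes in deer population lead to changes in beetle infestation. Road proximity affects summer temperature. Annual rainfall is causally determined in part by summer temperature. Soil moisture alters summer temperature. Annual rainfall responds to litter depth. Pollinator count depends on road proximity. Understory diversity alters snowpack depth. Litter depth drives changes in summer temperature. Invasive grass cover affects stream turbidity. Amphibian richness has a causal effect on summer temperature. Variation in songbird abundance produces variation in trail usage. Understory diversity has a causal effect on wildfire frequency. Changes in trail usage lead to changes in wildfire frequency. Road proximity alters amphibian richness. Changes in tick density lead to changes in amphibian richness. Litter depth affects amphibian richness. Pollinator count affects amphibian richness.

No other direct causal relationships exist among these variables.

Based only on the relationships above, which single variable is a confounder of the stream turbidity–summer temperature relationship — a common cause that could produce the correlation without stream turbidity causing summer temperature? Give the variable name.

Songbird abundance has a causal path to stream turbidity (songbird abundance → understory diversity → wildfire frequency → stream turbidity) and a separate causal path to summer temperature (songbird abundance → amphibian richness → summer temperature), so it is a common cause of both.
No stated relationship gives stream turbidity a causal route to summer temperature, so the correlation is explained by the shared upstream cause rather than a direct effect.

songbird abundance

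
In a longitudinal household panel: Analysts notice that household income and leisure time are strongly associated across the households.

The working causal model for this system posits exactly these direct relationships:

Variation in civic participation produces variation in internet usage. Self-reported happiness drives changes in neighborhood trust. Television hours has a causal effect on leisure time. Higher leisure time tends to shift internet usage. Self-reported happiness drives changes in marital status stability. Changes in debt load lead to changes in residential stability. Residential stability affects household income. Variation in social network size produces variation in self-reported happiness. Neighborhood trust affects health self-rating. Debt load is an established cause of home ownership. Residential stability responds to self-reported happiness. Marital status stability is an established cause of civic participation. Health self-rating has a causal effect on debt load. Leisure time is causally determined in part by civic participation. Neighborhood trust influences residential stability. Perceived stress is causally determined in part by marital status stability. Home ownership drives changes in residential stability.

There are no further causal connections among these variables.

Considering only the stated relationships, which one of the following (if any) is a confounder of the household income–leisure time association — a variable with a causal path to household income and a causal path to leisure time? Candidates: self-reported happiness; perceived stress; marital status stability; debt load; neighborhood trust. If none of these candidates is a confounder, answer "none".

self-reported happiness

Self-reported happiness causes household income (self-reported happiness → residential stability → household income) and also causes leisure time (self-reported happiness → marital status stability → civic participation → leisure time); it is a common cause of both.
Each of the other candidates lacks a causal path to at least one of household income and leisure time, so they do not confound the relationship.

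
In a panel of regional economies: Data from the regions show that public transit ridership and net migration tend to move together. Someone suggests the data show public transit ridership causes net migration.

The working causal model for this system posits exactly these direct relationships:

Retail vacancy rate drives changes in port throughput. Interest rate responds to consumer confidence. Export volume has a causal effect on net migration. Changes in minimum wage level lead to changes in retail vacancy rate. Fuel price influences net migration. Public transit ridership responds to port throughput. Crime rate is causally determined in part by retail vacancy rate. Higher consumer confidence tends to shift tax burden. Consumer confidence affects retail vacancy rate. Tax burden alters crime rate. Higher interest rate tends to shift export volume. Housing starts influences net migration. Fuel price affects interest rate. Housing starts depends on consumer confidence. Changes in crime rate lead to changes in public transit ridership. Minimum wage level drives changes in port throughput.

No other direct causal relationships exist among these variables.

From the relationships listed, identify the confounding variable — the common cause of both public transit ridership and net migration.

Consumer confidence has a causal path to public transit ridership (consumer confidence → tax burden → crime rate → public transit ridership) and a separate causal path to net migration (consumer confidence → housing starts → net migration), so it is a common cause of both.
No stated relationship gives public transit ridership a causal route to net migration, so the correlation is explained by the shared upstream cause rather than a direct effect.

consumer confidence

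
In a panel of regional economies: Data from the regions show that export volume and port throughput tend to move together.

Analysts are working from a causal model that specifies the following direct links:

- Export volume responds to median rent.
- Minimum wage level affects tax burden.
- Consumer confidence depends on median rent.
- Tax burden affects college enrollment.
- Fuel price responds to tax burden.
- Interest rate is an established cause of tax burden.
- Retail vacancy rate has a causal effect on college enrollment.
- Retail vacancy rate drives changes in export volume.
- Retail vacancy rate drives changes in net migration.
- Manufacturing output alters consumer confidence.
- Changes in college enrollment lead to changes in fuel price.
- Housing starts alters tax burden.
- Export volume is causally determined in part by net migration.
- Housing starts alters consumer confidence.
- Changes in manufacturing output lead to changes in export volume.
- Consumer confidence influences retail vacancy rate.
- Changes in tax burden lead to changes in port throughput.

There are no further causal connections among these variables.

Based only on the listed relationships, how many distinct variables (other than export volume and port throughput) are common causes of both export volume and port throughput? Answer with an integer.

The common causes are: housing starts (to export volume via housing starts → consumer confidence → retail vacancy rate → export volume; to port throughput via housing starts → tax burden → port throughput).
Every other variable lacks a causal path to at least one of export volume and port throughput.

1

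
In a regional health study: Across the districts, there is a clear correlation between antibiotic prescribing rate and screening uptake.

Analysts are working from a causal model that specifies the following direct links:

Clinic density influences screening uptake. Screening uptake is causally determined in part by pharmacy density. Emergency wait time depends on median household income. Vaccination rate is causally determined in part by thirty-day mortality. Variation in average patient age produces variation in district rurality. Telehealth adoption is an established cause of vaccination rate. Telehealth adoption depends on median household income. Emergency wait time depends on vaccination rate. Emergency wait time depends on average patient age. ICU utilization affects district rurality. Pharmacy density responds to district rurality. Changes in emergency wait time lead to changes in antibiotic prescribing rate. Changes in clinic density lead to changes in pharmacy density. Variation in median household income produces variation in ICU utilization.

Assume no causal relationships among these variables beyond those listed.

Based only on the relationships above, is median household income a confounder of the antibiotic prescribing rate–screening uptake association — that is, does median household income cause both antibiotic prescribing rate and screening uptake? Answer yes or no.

Median household income has a causal path to antibiotic prescribing rate (median household income → emergency wait time → antibiotic prescribing rate) and to screening uptake (median household income → ICU utilization → district rurality → pharmacy density → screening uptake), so it is a common cause of both — a confounder.

yes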